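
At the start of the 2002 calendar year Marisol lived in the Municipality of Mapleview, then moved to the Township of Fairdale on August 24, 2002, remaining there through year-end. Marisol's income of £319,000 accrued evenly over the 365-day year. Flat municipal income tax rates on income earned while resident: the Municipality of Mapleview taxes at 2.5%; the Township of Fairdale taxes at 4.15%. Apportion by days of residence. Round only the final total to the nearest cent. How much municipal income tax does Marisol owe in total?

£9,849.67

The Municipality of Mapleview, January 1 – August 23, 2002: 235 days → £319,000 × 2.5% × 235/365 = £5,134.5890
The Township of Fairdale, August 24 – December 31, 2002: 130 days → £319,000 × 4.15% × 130/365 = £4,715.0822
Total = £9,849.6712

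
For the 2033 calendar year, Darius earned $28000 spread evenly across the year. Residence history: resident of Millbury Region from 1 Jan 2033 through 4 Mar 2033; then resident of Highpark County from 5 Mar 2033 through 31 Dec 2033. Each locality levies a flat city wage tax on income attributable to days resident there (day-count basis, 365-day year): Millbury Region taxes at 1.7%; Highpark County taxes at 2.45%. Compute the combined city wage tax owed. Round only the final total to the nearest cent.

Millbury Region, 1 Jan – 4 Mar 2033: 63 days → $28000 × 1.7% × 63/365 = $82.1589
Highpark County, 5 Mar – 31 Dec 2033: 302 days → $28000 × 2.45% × 302/365 = $567.5945
Total = $649.7534

$649.75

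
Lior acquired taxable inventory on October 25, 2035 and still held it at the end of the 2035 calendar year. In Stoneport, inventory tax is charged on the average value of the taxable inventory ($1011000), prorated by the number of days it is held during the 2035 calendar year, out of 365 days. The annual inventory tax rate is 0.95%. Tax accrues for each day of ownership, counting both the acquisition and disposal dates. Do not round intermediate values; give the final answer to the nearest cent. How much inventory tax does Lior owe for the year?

$1789.33

Days held (October 25 – December 31, 2035): 68 out of 365
Tax = $1011000 × 0.95% × 68/365 = $1789.3315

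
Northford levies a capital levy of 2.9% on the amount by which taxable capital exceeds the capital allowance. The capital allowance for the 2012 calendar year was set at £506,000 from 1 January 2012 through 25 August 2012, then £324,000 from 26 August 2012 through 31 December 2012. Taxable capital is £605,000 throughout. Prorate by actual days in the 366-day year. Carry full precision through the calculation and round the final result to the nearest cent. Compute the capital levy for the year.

1 January – 25 August 2012: 238 days, exemption £506,000 → (£605,000 − £506,000) × 2.9% × 238/366 = £1,866.9344
26 August – 31 December 2012: 128 days, exemption £324,000 → (£605,000 − £324,000) × 2.9% × 128/366 = £2,849.9235
Total = £4,716.8579

£4,716.86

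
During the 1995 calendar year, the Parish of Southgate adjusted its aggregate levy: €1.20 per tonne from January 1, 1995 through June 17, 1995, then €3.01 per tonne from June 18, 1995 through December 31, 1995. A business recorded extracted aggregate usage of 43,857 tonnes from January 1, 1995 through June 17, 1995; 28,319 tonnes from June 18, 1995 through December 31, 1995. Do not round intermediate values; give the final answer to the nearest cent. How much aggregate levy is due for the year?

January 1 – June 17, 1995: 43,857 tonnes at €1.20/tonne → €52,628.40
June 18 – December 31, 1995: 28,319 tonnes at €3.01/tonne → €85,240.19

€137,868.59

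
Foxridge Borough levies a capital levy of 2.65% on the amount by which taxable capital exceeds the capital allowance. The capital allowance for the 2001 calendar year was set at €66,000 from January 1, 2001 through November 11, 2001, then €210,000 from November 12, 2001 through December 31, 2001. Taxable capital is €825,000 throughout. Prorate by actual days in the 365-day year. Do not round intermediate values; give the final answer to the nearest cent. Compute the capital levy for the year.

€19,590.76

January 1 – November 11, 2001: 315 days, exemption €66,000 → (€825,000 − €66,000) × 2.65% × 315/365 = €17,358.2260
November 12 – December 31, 2001: 50 days, exemption €210,000 → (€825,000 − €210,000) × 2.65% × 50/365 = €2,232.5342
Total = €19,590.7603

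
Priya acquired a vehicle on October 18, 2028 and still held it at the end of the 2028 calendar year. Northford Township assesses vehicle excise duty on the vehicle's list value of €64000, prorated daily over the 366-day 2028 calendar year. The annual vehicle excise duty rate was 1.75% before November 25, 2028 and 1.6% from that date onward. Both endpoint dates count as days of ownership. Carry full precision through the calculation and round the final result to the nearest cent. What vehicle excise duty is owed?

€219.80

October 18 – November 24, 2028: 38 days at 1.75% → €64000 × 1.75% × 38/366 = €116.2842
November 25 – December 31, 2028: 37 days at 1.6% → €64000 × 1.6% × 37/366 = €103.5191
Total = €219.8033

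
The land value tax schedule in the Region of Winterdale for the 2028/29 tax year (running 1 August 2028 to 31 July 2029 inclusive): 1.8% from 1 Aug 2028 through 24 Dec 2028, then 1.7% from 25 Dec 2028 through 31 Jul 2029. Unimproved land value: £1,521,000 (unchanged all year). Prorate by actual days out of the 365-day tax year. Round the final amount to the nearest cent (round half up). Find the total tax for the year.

£26,465.40

1 Aug – 24 Dec 2028: 146 days at 1.8% → £1,521,000 × 1.8% × 146/365 = £10,951.2000
25 Dec 2028 – 31 Jul 2029: 219 days at 1.7% → £1,521,000 × 1.7% × 219/365 = £15,514.2000
Total = £26,465.4000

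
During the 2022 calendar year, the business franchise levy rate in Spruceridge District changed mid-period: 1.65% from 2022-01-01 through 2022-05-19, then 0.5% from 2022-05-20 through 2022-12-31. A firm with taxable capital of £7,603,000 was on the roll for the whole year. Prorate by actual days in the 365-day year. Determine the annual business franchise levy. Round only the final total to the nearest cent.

2022-01-01 to 2022-05-19: 139 days at 1.65% → £7,603,000 × 1.65% × 139/365 = £47,773.9192
2022-05-20 to 2022-12-31: 226 days at 0.5% → £7,603,000 × 0.5% × 226/365 = £23,538.0548
Total = £71,311.9740

£71,311.97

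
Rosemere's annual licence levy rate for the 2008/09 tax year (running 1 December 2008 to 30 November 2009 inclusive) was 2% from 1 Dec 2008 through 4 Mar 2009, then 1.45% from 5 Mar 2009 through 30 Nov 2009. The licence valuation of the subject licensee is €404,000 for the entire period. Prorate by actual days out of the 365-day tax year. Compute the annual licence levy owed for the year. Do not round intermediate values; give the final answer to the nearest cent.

1 Dec 2008 – 4 Mar 2009: 94 days at 2% → €404,000 × 2% × 94/365 = €2,080.8767
5 Mar – 30 Nov 2009: 271 days at 1.45% → €404,000 × 1.45% × 271/365 = €4,349.3644
Total = €6,430.2411

€6,430.24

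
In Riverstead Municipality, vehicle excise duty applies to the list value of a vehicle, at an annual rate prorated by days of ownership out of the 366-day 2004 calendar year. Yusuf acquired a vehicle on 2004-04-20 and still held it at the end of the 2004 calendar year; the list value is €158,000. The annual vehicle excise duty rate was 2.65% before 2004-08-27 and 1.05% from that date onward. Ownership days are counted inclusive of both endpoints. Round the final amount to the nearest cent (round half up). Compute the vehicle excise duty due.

2004-04-20 to 2004-08-26: 129 days at 2.65% → €158,000 × 2.65% × 129/366 = €1,475.7459
2004-08-27 to 2004-12-31: 127 days at 1.05% → €158,000 × 1.05% × 127/366 = €575.6639
Total = €2,051.4098

€2,051.41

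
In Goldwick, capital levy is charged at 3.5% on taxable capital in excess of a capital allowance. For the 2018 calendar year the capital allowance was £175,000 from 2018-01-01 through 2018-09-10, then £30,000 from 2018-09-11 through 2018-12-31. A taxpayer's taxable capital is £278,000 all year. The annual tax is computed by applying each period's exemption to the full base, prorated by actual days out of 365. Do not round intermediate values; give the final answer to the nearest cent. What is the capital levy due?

2018-01-01 to 2018-09-10: 253 days, exemption £175,000 → (£278,000 − £175,000) × 3.5% × 253/365 = £2,498.8082
2018-09-11 to 2018-12-31: 112 days, exemption £30,000 → (£278,000 − £30,000) × 3.5% × 112/365 = £2,663.4521
Total = £5,162.2603

£5,162.26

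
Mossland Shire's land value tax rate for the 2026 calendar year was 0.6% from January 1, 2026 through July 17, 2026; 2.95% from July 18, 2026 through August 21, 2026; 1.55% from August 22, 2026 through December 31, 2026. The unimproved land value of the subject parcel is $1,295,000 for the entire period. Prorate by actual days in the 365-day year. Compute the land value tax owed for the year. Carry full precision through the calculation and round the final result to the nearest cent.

January 1 – July 17, 2026: 198 days at 0.6% → $1,295,000 × 0.6% × 198/365 = $4,214.9589
July 18 – August 21, 2026: 35 days at 2.95% → $1,295,000 × 2.95% × 35/365 = $3,663.2534
August 22 – December 31, 2026: 132 days at 1.55% → $1,295,000 × 1.55% × 132/365 = $7,259.0959
Total = $15,137.3082

$15,137.31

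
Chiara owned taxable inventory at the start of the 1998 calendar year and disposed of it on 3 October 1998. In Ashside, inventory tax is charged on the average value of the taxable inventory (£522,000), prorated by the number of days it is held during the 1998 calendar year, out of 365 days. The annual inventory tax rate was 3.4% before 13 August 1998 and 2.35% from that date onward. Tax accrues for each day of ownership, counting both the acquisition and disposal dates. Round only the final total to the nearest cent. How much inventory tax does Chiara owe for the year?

£12,639.55

1 January – 12 August 1998: 224 days at 3.4% → £522,000 × 3.4% × 224/365 = £10,891.9233
13 August – 3 October 1998: 52 days at 2.35% → £522,000 × 2.35% × 52/365 = £1,747.6274
Total = £12,639.5507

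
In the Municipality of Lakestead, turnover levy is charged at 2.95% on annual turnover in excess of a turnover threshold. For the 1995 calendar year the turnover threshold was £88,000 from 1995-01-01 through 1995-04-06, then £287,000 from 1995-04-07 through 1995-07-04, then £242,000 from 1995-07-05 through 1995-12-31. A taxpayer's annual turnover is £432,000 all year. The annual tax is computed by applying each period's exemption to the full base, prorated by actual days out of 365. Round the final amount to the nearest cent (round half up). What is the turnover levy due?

1995-01-01 to 1995-04-06: 96 days, exemption £88,000 → (£432,000 − £88,000) × 2.95% × 96/365 = £2,669.0630
1995-04-07 to 1995-07-04: 89 days, exemption £287,000 → (£432,000 − £287,000) × 2.95% × 89/365 = £1,043.0068
1995-07-05 to 1995-12-31: 180 days, exemption £242,000 → (£432,000 − £242,000) × 2.95% × 180/365 = £2,764.1096
Total = £6,476.1795

£6,476.18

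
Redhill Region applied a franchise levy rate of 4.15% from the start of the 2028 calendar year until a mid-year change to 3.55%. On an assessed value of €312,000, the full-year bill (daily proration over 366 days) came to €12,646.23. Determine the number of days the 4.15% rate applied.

Let d = days at the first rate; then 366 − d days at the second rate.
€312,000 × [4.15%·d + 3.55%·(366−d)] / 366 = €12,646.23
Solving gives d = 307, so the new rate took effect on 3 November 2028.

307 days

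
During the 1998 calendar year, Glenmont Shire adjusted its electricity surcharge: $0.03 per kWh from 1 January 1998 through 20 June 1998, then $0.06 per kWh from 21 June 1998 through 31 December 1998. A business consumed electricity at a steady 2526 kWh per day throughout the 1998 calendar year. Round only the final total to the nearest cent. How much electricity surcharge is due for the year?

1 January – 20 June 1998: 171 days × 2526 kWh/day = 431,946 kWh at $0.03/kWh → $12958.38
21 June – 31 December 1998: 194 days × 2526 kWh/day = 490,044 kWh at $0.06/kWh → $29402.64

$42361.02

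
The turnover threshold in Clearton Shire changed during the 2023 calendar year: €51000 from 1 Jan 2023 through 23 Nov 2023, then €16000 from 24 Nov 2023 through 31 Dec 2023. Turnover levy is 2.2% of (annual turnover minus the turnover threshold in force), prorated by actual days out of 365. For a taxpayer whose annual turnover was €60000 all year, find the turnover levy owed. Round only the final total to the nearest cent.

€278.16

1 Jan – 23 Nov 2023: 327 days, exemption €51000 → (€60000 − €51000) × 2.2% × 327/365 = €177.3863
24 Nov – 31 Dec 2023: 38 days, exemption €16000 → (€60000 − €16000) × 2.2% × 38/365 = €100.7781
Total = €278.1644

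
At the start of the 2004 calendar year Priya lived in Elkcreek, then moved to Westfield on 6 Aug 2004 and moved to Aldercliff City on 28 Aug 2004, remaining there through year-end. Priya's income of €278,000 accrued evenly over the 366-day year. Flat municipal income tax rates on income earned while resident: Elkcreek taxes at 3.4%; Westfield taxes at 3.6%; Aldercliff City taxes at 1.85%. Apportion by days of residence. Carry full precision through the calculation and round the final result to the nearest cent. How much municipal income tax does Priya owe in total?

€8,001.99

Elkcreek, 1 Jan – 5 Aug 2004: 218 days → €278,000 × 3.4% × 218/366 = €5,629.8798
Westfield, 6 Aug – 27 Aug 2004: 22 days → €278,000 × 3.6% × 22/366 = €601.5738
Aldercliff City, 28 Aug – 31 Dec 2004: 126 days → €278,000 × 1.85% × 126/366 = €1,770.5410
Total = €8,001.9945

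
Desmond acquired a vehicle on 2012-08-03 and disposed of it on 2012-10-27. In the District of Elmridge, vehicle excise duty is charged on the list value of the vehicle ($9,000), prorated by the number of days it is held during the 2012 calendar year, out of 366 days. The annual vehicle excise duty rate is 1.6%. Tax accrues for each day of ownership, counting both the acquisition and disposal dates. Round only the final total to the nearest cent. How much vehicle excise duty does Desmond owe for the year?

Days held (2012-08-03 to 2012-10-27): 86 out of 366
Tax = $9,000 × 1.6% × 86/366 = $33.8361

$33.84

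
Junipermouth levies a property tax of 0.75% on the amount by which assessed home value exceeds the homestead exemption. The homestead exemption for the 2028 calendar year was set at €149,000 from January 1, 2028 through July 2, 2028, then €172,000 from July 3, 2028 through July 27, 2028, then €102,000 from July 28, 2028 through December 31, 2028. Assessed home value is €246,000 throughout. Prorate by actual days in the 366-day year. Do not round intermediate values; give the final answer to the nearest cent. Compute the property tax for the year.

January 1 – July 2, 2028: 184 days, exemption €149,000 → (€246,000 − €149,000) × 0.75% × 184/366 = €365.7377
July 3 – July 27, 2028: 25 days, exemption €172,000 → (€246,000 − €172,000) × 0.75% × 25/366 = €37.9098
July 28 – December 31, 2028: 157 days, exemption €102,000 → (€246,000 − €102,000) × 0.75% × 157/366 = €463.2787
Total = €866.9262

€866.93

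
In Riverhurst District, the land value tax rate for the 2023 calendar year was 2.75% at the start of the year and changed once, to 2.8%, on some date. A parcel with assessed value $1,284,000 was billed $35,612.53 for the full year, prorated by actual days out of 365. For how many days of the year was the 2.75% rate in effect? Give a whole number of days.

Let d = days at the first rate; then 365 − d days at the second rate.
$1,284,000 × [2.75%·d + 2.8%·(365−d)] / 365 = $35,612.53
Solving gives d = 193, so the new rate took effect on 13 July 2023.

193 days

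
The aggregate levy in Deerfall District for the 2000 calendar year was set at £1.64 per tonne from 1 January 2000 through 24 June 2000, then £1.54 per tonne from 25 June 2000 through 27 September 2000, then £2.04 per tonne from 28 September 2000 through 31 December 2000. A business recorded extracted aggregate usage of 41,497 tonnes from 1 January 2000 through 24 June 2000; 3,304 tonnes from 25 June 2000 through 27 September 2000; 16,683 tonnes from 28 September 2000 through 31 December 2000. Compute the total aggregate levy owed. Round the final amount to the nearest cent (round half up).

1 January – 24 June 2000: 41,497 tonnes at £1.64/tonne → £68,055.08
25 June – 27 September 2000: 3,304 tonnes at £1.54/tonne → £5,088.16
28 September – 31 December 2000: 16,683 tonnes at £2.04/tonne → £34,033.32

£107,176.56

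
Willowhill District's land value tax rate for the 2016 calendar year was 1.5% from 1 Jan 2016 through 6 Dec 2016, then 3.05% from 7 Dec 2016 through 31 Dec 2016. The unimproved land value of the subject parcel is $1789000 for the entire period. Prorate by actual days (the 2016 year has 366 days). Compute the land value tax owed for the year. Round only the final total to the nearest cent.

$28729.09

1 Jan – 6 Dec 2016: 341 days at 1.5% → $1789000 × 1.5% × 341/366 = $25002.0082
7 Dec – 31 Dec 2016: 25 days at 3.05% → $1789000 × 3.05% × 25/366 = $3727.0833
Total = $28729.0915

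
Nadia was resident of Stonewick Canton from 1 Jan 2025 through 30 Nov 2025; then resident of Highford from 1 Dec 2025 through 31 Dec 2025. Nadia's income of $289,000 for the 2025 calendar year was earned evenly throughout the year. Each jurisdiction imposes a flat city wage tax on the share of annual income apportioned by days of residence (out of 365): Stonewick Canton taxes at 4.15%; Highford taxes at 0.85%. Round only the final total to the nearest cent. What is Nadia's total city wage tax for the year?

Stonewick Canton, 1 Jan – 30 Nov 2025: 334 days → $289,000 × 4.15% × 334/365 = $10,974.8740
Highford, 1 Dec – 31 Dec 2025: 31 days → $289,000 × 0.85% × 31/365 = $208.6342
Total = $11,183.5082

$11,183.51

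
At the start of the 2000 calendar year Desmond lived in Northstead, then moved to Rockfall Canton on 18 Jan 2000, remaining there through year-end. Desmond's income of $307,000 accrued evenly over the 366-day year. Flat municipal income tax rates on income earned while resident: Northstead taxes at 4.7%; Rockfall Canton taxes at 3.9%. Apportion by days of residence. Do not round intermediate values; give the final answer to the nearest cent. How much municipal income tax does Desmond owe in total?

Northstead, 1 Jan – 17 Jan 2000: 17 days → $307,000 × 4.7% × 17/366 = $670.1995
Rockfall Canton, 18 Jan – 31 Dec 2000: 349 days → $307,000 × 3.9% × 349/366 = $11,416.8770
Total = $12,087.0765

$12,087.08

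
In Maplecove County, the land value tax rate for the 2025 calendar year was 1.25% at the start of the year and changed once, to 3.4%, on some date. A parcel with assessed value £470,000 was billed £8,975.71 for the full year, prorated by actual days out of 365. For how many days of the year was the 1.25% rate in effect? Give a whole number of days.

Let d = days at the first rate; then 365 − d days at the second rate.
£470,000 × [1.25%·d + 3.4%·(365−d)] / 365 = £8,975.71
Solving gives d = 253, so the new rate took effect on September 11, 2025.

253 days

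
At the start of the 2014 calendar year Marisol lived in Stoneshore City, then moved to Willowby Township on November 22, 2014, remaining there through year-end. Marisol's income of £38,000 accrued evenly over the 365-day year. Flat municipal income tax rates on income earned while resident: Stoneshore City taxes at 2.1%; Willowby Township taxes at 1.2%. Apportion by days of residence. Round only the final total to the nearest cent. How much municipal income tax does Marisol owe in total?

Stoneshore City, January 1 – November 21, 2014: 325 days → £38,000 × 2.1% × 325/365 = £710.5479
Willowby Township, November 22 – December 31, 2014: 40 days → £38,000 × 1.2% × 40/365 = £49.9726
Total = £760.5205

£760.52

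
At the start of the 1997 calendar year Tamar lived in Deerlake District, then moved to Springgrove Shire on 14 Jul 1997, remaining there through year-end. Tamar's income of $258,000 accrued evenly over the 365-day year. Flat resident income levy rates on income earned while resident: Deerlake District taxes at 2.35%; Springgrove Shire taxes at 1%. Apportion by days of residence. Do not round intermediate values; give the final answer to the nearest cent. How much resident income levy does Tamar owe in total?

$4,431.24

Deerlake District, 1 Jan – 13 Jul 1997: 194 days → $258,000 × 2.35% × 194/365 = $3,222.5260
Springgrove Shire, 14 Jul – 31 Dec 1997: 171 days → $258,000 × 1% × 171/365 = $1,208.7123
Total = $4,431.2384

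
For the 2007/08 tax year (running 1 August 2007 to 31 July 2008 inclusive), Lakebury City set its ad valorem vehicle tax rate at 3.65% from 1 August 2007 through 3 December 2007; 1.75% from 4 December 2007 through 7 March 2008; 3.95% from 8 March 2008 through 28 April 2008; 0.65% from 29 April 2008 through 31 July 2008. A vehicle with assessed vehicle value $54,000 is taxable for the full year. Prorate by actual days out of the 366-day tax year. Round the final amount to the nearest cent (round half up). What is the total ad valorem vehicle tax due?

$1,311.64

1 August – 3 December 2007: 125 days at 3.65% → $54,000 × 3.65% × 125/366 = $673.1557
4 December 2007 – 7 March 2008: 95 days at 1.75% → $54,000 × 1.75% × 95/366 = $245.2869
8 March – 28 April 2008: 52 days at 3.95% → $54,000 × 3.95% × 52/366 = $303.0492
29 April – 31 July 2008: 94 days at 0.65% → $54,000 × 0.65% × 94/366 = $90.1475
Total = $1,311.6393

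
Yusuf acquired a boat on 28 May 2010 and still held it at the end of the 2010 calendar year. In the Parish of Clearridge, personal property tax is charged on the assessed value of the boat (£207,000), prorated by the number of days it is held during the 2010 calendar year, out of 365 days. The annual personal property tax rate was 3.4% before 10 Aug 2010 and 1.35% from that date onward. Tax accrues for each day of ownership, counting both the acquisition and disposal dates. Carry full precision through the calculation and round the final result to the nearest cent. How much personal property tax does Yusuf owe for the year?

£2,529.37

28 May – 9 Aug 2010: 74 days at 3.4% → £207,000 × 3.4% × 74/365 = £1,426.8822
10 Aug – 31 Dec 2010: 144 days at 1.35% → £207,000 × 1.35% × 144/365 = £1,102.4877
Total = £2,529.3699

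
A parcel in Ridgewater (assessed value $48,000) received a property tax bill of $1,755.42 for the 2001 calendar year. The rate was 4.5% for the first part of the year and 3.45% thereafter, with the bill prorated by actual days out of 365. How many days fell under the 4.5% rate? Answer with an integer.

Let d = days at the first rate; then 365 − d days at the second rate.
$48,000 × [4.5%·d + 3.45%·(365−d)] / 365 = $1,755.42
Solving gives d = 72, so the new rate took effect on March 14, 2001.

72 days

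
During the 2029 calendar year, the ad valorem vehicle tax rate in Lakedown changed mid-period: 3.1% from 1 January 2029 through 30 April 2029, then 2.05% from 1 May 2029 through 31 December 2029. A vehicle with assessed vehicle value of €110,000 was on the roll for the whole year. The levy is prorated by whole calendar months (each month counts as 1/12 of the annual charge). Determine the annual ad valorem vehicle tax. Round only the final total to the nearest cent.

€2,640.00

1 January – 30 April 2029: 4 months at 3.1% → €110,000 × 3.1% × 4/12 = €1,136.6667
1 May – 31 December 2029: 8 months at 2.05% → €110,000 × 2.05% × 8/12 = €1,503.3333
Total = €2,640.0000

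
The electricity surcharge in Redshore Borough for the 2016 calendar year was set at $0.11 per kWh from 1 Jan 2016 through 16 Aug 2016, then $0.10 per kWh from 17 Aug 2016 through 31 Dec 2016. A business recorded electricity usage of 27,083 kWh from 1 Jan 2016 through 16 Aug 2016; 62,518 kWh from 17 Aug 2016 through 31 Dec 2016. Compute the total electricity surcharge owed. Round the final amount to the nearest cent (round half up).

$9,230.93

1 Jan – 16 Aug 2016: 27,083 kWh at $0.11/kWh → $2,979.13
17 Aug – 31 Dec 2016: 62,518 kWh at $0.10/kWh → $6,251.80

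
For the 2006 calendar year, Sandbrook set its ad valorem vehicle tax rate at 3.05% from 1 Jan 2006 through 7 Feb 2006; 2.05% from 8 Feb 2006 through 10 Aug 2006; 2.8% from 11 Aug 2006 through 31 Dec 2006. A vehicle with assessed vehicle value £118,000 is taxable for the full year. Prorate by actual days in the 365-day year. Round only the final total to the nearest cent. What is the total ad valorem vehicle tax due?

£2,888.58

1 Jan – 7 Feb 2006: 38 days at 3.05% → £118,000 × 3.05% × 38/365 = £374.6904
8 Feb – 10 Aug 2006: 184 days at 2.05% → £118,000 × 2.05% × 184/365 = £1,219.4411
11 Aug – 31 Dec 2006: 143 days at 2.8% → £118,000 × 2.8% × 143/365 = £1,294.4438
Total = £2,888.5753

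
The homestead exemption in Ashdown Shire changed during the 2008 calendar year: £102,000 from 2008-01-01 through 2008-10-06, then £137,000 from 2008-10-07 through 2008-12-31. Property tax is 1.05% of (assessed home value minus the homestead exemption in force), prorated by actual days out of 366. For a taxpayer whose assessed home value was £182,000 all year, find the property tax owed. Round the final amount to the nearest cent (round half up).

2008-01-01 to 2008-10-06: 280 days, exemption £102,000 → (£182,000 − £102,000) × 1.05% × 280/366 = £642.6230
2008-10-07 to 2008-12-31: 86 days, exemption £137,000 → (£182,000 − £137,000) × 1.05% × 86/366 = £111.0246
Total = £753.6475

£753.65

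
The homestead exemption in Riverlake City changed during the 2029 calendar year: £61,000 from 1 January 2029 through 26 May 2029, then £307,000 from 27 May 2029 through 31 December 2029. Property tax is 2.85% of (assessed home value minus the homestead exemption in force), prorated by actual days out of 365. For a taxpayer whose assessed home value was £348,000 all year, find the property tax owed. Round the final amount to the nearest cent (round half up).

1 January – 26 May 2029: 146 days, exemption £61,000 → (£348,000 − £61,000) × 2.85% × 146/365 = £3,271.8000
27 May – 31 December 2029: 219 days, exemption £307,000 → (£348,000 − £307,000) × 2.85% × 219/365 = £701.1000
Total = £3,972.9000

£3,972.90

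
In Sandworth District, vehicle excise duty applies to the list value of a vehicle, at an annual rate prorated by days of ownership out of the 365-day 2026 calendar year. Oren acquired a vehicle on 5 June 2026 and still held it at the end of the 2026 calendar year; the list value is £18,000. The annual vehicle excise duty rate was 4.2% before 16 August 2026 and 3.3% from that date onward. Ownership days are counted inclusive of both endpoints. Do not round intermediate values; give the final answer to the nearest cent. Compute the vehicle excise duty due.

£373.71

5 June – 15 August 2026: 72 days at 4.2% → £18,000 × 4.2% × 72/365 = £149.1288
16 August – 31 December 2026: 138 days at 3.3% → £18,000 × 3.3% × 138/365 = £224.5808
Total = £373.7096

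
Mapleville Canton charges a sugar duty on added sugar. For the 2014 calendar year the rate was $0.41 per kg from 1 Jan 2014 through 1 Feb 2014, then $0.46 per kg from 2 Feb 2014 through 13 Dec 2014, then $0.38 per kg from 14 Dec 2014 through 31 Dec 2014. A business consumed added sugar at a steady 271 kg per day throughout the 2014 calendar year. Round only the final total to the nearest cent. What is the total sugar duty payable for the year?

1 Jan – 1 Feb 2014: 32 days × 271 kg/day = 8,672 kg at $0.41/kg → $3555.52
2 Feb – 13 Dec 2014: 315 days × 271 kg/day = 85,365 kg at $0.46/kg → $39267.90
14 Dec – 31 Dec 2014: 18 days × 271 kg/day = 4,878 kg at $0.38/kg → $1853.64

$44677.06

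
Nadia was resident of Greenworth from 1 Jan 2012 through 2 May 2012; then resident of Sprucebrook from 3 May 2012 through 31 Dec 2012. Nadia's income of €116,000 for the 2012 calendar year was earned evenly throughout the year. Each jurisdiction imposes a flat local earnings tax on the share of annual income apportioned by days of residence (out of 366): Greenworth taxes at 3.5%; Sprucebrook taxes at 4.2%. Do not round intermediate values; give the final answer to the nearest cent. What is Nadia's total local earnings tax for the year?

Greenworth, 1 Jan – 2 May 2012: 123 days → €116,000 × 3.5% × 123/366 = €1,364.4262
Sprucebrook, 3 May – 31 Dec 2012: 243 days → €116,000 × 4.2% × 243/366 = €3,234.6885
Total = €4,599.1148

€4,599.11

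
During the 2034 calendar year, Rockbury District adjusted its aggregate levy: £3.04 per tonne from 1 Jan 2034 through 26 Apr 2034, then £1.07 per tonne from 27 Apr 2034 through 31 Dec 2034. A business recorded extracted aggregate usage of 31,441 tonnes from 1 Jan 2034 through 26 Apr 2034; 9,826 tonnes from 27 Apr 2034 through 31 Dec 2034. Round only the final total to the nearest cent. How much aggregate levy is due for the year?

1 Jan – 26 Apr 2034: 31,441 tonnes at £3.04/tonne → £95,580.64
27 Apr – 31 Dec 2034: 9,826 tonnes at £1.07/tonne → £10,513.82

£106,094.46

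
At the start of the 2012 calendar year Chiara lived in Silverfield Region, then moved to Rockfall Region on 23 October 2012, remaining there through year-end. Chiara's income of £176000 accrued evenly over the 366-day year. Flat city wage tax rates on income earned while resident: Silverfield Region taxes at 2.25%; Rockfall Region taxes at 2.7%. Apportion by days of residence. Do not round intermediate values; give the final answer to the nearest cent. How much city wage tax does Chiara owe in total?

£4111.48

Silverfield Region, 1 January – 22 October 2012: 296 days → £176000 × 2.25% × 296/366 = £3202.6230
Rockfall Region, 23 October – 31 December 2012: 70 days → £176000 × 2.7% × 70/366 = £908.8525
Total = £4111.4754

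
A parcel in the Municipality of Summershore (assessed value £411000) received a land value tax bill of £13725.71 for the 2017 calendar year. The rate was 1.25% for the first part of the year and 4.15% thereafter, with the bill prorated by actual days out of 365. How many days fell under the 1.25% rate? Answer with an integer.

Let d = days at the first rate; then 365 − d days at the second rate.
£411000 × [1.25%·d + 4.15%·(365−d)] / 365 = £13725.71
Solving gives d = 102, so the new rate took effect on 13 Apr 2017.

102 days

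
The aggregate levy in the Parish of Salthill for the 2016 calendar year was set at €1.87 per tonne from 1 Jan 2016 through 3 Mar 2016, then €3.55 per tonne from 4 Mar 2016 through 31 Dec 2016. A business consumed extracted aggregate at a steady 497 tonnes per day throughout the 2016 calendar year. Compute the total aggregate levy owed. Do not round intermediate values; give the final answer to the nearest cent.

1 Jan – 3 Mar 2016: 63 days × 497 tonnes/day = 31,311 tonnes at €1.87/tonne → €58,551.57
4 Mar – 31 Dec 2016: 303 days × 497 tonnes/day = 150,591 tonnes at €3.55/tonne → €534,598.05

€593,149.62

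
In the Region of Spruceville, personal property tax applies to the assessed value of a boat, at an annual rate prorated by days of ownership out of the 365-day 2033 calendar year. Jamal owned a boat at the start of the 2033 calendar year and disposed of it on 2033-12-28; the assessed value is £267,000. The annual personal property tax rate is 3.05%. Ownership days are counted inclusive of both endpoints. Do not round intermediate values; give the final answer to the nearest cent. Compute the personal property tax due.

£8,076.57

Days held (2033-01-01 to 2033-12-28): 362 out of 365
Tax = £267,000 × 3.05% × 362/365 = £8,076.5671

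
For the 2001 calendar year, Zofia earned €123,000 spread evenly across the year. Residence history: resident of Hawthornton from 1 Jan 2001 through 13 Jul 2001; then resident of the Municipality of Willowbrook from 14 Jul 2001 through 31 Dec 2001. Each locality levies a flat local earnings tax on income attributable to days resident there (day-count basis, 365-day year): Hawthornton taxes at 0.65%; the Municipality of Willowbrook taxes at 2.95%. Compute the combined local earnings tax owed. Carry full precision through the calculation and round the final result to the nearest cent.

€2,124.87

Hawthornton, 1 Jan – 13 Jul 2001: 194 days → €123,000 × 0.65% × 194/365 = €424.9397
The Municipality of Willowbrook, 14 Jul – 31 Dec 2001: 171 days → €123,000 × 2.95% × 171/365 = €1,699.9274
Total = €2,124.8671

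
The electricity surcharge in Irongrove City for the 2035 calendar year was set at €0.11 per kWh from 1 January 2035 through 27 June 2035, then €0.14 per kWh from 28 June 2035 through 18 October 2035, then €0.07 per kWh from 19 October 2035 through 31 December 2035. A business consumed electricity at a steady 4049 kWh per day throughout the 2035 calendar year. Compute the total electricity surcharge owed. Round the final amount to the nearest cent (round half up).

1 January – 27 June 2035: 178 days × 4049 kWh/day = 720,722 kWh at €0.11/kWh → €79,279.42
28 June – 18 October 2035: 113 days × 4049 kWh/day = 457,537 kWh at €0.14/kWh → €64,055.18
19 October – 31 December 2035: 74 days × 4049 kWh/day = 299,626 kWh at €0.07/kWh → €20,973.82

€164,308.42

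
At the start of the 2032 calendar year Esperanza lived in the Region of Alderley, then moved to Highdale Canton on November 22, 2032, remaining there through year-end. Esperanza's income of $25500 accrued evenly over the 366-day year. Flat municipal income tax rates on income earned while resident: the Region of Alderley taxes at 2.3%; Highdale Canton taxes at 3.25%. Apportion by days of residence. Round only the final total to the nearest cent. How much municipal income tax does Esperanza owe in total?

The Region of Alderley, January 1 – November 21, 2032: 326 days → $25500 × 2.3% × 326/366 = $522.4016
Highdale Canton, November 22 – December 31, 2032: 40 days → $25500 × 3.25% × 40/366 = $90.5738
Total = $612.9754

$612.98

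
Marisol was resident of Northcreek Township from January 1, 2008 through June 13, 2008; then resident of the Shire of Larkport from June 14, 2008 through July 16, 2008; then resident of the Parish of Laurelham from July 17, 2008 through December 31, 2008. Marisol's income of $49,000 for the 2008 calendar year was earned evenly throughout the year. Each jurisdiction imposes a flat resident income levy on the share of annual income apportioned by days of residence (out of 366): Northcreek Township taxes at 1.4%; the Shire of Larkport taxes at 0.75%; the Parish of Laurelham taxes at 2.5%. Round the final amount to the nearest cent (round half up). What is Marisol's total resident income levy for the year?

Northcreek Township, January 1 – June 13, 2008: 165 days → $49,000 × 1.4% × 165/366 = $309.2623
The Shire of Larkport, June 14 – July 16, 2008: 33 days → $49,000 × 0.75% × 33/366 = $33.1352
The Parish of Laurelham, July 17 – December 31, 2008: 168 days → $49,000 × 2.5% × 168/366 = $562.2951
Total = $904.6926

$904.69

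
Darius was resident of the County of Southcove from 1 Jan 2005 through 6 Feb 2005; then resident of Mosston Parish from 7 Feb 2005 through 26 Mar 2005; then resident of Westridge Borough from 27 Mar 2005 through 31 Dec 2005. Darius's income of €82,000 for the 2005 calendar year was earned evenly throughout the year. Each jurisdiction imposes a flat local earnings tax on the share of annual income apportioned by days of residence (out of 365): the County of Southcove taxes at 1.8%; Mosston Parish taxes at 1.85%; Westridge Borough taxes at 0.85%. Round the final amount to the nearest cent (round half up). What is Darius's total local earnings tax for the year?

The County of Southcove, 1 Jan – 6 Feb 2005: 37 days → €82,000 × 1.8% × 37/365 = €149.6219
Mosston Parish, 7 Feb – 26 Mar 2005: 48 days → €82,000 × 1.85% × 48/365 = €199.4959
Westridge Borough, 27 Mar – 31 Dec 2005: 280 days → €82,000 × 0.85% × 280/365 = €534.6849
Total = €883.8027

€883.80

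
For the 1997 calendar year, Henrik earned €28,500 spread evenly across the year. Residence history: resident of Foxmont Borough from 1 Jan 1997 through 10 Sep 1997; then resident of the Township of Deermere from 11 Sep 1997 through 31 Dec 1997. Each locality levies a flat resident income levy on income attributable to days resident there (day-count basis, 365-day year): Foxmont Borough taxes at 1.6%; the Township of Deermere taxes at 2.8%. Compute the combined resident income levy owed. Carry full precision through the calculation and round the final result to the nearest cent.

€560.94

Foxmont Borough, 1 Jan – 10 Sep 1997: 253 days → €28,500 × 1.6% × 253/365 = €316.0767
The Township of Deermere, 11 Sep – 31 Dec 1997: 112 days → €28,500 × 2.8% × 112/365 = €244.8658
Total = €560.9425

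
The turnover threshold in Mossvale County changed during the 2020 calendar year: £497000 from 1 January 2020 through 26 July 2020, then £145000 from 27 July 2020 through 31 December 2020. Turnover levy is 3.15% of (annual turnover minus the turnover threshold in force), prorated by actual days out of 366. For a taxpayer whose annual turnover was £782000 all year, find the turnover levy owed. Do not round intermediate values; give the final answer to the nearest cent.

1 January – 26 July 2020: 208 days, exemption £497000 → (£782000 − £497000) × 3.15% × 208/366 = £5101.9672
27 July – 31 December 2020: 158 days, exemption £145000 → (£782000 − £145000) × 3.15% × 158/366 = £8662.1557
Total = £13764.1230

£13764.12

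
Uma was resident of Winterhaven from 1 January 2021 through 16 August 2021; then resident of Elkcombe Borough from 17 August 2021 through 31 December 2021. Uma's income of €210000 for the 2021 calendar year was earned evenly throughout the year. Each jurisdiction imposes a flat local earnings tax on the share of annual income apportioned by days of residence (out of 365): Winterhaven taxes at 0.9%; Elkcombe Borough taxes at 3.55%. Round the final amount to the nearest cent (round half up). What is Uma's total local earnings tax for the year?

Winterhaven, 1 January – 16 August 2021: 228 days → €210000 × 0.9% × 228/365 = €1180.6027
Elkcombe Borough, 17 August – 31 December 2021: 137 days → €210000 × 3.55% × 137/365 = €2798.1781
Total = €3978.7808

€3978.78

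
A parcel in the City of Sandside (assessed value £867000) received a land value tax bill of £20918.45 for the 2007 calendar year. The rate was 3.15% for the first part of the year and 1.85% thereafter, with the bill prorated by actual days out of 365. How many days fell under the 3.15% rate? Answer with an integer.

158 days

Let d = days at the first rate; then 365 − d days at the second rate.
£867000 × [3.15%·d + 1.85%·(365−d)] / 365 = £20918.45
Solving gives d = 158, so the new rate took effect on 8 Jun 2007.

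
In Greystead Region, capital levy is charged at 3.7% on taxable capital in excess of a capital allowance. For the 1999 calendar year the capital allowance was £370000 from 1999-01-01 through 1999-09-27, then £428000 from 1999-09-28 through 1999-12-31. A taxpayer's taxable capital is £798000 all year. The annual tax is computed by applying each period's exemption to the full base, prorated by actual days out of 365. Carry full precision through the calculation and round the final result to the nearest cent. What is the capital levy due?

1999-01-01 to 1999-09-27: 270 days, exemption £370000 → (£798000 − £370000) × 3.7% × 270/365 = £11714.3014
1999-09-28 to 1999-12-31: 95 days, exemption £428000 → (£798000 − £428000) × 3.7% × 95/365 = £3563.1507
Total = £15277.4521

£15277.45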